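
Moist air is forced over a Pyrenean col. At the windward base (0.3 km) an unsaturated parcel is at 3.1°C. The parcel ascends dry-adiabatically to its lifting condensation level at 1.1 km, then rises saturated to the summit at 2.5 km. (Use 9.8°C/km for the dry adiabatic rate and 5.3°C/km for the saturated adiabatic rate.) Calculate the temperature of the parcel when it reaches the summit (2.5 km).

-12.16°C

From 300 m to 1100 m (dry): cools by 9.8 × 0.8 = 7.84°C, giving -4.74°C.
From 1100 m to 2500 m (saturated): cools by 5.3 × 1.4 = 7.42°C, giving -12.16°C.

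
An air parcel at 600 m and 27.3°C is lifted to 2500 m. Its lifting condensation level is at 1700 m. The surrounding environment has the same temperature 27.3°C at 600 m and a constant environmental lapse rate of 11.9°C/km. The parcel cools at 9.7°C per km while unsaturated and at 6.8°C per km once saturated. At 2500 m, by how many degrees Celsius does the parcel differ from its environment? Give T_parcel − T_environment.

Parcel:
  Dry to 1700 m: -9.7 × 1.1 km = -10.67°C, so T = 16.63°C.
  Saturated to 2500 m: -6.8 × 0.8 km = -5.44°C, so T = 11.19°C.
Environment:
  Environment to 2500 m: -11.9 × 1.9 km = -22.61°C, so T = 4.69°C.
T_parcel − T_env = 11.19 − 4.69 = +6.5°C

+6.5°C (parcel warmer than environment)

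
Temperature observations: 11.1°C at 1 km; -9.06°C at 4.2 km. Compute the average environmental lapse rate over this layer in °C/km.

Γ = −ΔT/Δz = (11.1 − (-9.06)) / (4200 − 1000) m
  = 20.16°C / 3.2 km = 6.3°C/km

6.3°C/km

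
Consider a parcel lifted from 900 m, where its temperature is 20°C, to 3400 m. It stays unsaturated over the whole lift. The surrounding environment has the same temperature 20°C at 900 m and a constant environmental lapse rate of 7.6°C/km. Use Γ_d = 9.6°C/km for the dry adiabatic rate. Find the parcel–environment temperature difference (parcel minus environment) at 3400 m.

Parcel:
  900–3400 m, dry: Δz = 2.5 km ⇒ ΔT = -24°C; T = -4°C
Environment:
  900–3400 m, environment: Δz = 2.5 km ⇒ ΔT = -19°C; T = 1°C
T_parcel − T_env = -4 − 1 = -5°C

-5°C (parcel cooler than environment)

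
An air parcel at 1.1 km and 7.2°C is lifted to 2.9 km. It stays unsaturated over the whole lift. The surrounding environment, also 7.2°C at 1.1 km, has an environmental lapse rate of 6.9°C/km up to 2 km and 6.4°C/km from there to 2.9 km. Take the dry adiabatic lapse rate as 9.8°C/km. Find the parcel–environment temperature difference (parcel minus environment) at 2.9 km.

Parcel:
  From 1100 m to 2900 m (dry): cools by 9.8 × 1.8 = 17.64°C, giving -10.44°C.
Environment:
  From 1100 m to 2000 m (environment, lower layer): cools by 6.9 × 0.9 = 6.21°C, giving 0.99°C.
  From 2000 m to 2900 m (environment, upper layer): cools by 6.4 × 0.9 = 5.76°C, giving -4.77°C.
T_parcel − T_env = -10.44 − (-4.77) = -5.67°C

-5.67°C (parcel cooler than environment)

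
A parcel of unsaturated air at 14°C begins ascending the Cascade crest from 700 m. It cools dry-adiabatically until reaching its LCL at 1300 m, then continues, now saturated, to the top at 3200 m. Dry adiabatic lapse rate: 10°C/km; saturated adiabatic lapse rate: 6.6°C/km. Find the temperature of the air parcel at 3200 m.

Dry to 1300 m: -10 × 0.6 km = -6°C, so T = 8°C.
Saturated to 3200 m: -6.6 × 1.9 km = -12.54°C, so T = -4.54°C.

-4.54°C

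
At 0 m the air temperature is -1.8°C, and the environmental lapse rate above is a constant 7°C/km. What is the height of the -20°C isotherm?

2600 m

Height above start = (-1.8 − (-20)) / 7 = 2.6 km
Altitude = 0 m + 2600 m = 2600 m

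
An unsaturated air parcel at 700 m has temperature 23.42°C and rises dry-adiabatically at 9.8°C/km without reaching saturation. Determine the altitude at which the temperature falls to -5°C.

Height above start = (23.42 − (-5)) / 9.8 = 2.9 km
Altitude = 700 m + 2900 m = 3600 m

3600 m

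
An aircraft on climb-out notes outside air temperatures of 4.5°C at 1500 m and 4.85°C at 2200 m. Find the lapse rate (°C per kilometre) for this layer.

Γ = −ΔT/Δz = (4.5 − 4.85) / (2200 − 1500) m
  = -0.35°C / 0.7 km = -0.5°C/km

-0.5°C/km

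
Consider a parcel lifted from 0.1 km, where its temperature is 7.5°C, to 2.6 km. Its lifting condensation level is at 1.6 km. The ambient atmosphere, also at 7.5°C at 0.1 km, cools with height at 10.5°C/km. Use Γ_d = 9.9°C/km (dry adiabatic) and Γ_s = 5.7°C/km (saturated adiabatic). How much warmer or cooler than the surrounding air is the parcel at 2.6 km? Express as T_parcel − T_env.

Parcel:
  From 100 m to 1600 m (dry): cools by 9.9 × 1.5 = 14.85°C, giving -7.35°C.
  From 1600 m to 2600 m (saturated): cools by 5.7 × 1 = 5.7°C, giving -13.05°C.
Environment:
  From 100 m to 2600 m (environment): cools by 10.5 × 2.5 = 26.25°C, giving -18.75°C.
T_parcel − T_env = -13.05 − (-18.75) = +5.7°C

+5.7°C (parcel warmer than environment)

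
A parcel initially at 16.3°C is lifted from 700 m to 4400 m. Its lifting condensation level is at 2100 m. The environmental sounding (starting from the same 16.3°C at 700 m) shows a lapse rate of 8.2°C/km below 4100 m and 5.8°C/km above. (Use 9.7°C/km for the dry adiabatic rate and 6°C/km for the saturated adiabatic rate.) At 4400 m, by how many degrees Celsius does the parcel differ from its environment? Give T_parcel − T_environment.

Parcel:
  700–2100 m, dry: Δz = 1.4 km ⇒ ΔT = -13.58°C; T = 2.72°C
  2100–4400 m, saturated: Δz = 2.3 km ⇒ ΔT = -13.8°C; T = -11.08°C
Environment:
  700–4100 m, environment, lower layer: Δz = 3.4 km ⇒ ΔT = -27.88°C; T = -11.58°C
  4100–4400 m, environment, upper layer: Δz = 0.3 km ⇒ ΔT = -1.74°C; T = -13.32°C
T_parcel − T_env = -11.08 − (-13.32) = +2.24°C

+2.24°C (parcel warmer than environment)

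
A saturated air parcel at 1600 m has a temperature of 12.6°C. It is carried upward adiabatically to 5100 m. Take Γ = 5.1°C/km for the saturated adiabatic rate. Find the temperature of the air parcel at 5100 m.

-5.25°C

From 1600 m to 5100 m (saturated adiabatic): cools by 5.1 × 3.5 = 17.85°C, giving -5.25°C.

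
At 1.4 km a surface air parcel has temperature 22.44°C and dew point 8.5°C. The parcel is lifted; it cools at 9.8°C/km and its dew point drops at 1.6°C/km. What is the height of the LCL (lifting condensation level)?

T and T_d converge at 9.8 − 1.6 = 8.2°C per km
Height above start = (22.44 − 8.5) / 8.2 = 1.7 km
LCL altitude = 1400 m + 1700 m = 3100 m

3.1 km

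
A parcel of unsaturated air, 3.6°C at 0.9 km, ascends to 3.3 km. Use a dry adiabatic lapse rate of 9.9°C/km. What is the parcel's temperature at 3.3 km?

Dry adiabatic to 3300 m: -9.9 × 2.4 km = -23.76°C, so T = -20.16°C.

-20.16°C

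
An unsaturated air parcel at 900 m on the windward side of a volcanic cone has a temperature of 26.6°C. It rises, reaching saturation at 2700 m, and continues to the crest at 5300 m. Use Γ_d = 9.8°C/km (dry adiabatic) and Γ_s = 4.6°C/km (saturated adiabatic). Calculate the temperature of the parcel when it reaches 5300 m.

From 900 m to 2700 m (dry): cools by 9.8 × 1.8 = 17.64°C, giving 8.96°C.
From 2700 m to 5300 m (saturated): cools by 4.6 × 2.6 = 11.96°C, giving -3°C.

-3°C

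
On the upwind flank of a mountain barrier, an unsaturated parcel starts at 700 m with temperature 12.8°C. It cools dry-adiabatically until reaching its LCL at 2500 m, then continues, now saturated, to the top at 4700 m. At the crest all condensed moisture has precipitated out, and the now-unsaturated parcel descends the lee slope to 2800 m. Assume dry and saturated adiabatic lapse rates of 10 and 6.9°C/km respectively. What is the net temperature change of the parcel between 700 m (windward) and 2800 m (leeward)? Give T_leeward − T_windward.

-14.18°C

Dry to 2500 m: -10 × 1.8 km = -18°C, so T = -5.2°C.
Saturated to 4700 m: -6.9 × 2.2 km = -15.18°C, so T = -20.38°C.
Dry descent to 2800 m: +10 × 1.9 km = +19°C, so T = -1.38°C.
Net change vs windward start: -1.38 − 12.8 = -14.18°C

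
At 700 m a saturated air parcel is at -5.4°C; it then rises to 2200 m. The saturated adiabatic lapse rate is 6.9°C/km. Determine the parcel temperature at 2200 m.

-15.75°C

From 700 m to 2200 m (saturated adiabatic): cools by 6.9 × 1.5 = 10.35°C, giving -15.75°C.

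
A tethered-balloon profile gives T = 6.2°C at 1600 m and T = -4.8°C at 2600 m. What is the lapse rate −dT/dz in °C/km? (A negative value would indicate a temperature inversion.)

11°C/km

Γ = −ΔT/Δz = (6.2 − (-4.8)) / (2600 − 1600) m
  = 11°C / 1 km = 11°C/km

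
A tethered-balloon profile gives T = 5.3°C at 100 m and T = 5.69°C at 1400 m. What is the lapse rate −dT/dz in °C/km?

Γ = −ΔT/Δz = (5.3 − 5.69) / (1400 − 100) m
  = -0.39°C / 1.3 km = -0.3°C/km

-0.3°C/km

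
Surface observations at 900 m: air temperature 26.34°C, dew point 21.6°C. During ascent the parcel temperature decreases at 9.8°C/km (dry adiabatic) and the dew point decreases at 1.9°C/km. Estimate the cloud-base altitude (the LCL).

1500 m

T and T_d converge at 9.8 − 1.9 = 7.9°C per km
Height above start = (26.34 − 21.6) / 7.9 = 0.6 km
LCL altitude = 900 m + 600 m = 1500 m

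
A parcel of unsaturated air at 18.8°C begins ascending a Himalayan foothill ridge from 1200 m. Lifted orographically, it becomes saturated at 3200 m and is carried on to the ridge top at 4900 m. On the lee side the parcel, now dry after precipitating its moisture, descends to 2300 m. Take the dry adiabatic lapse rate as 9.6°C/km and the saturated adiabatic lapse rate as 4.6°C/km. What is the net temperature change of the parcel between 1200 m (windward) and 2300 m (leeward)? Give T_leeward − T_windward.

1200–3200 m, dry: Δz = 2 km ⇒ ΔT = -19.2°C; T = -0.4°C
3200–4900 m, saturated: Δz = 1.7 km ⇒ ΔT = -7.82°C; T = -8.22°C
4900–2300 m, dry descent: Δz = 2.6 km ⇒ ΔT = +24.96°C; T = 16.74°C
Net change vs windward start: 16.74 − 18.8 = -2.06°C

-2.06°C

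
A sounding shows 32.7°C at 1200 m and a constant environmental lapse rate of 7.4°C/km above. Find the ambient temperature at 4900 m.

5.32°C

1200–4900 m, environmental: Δz = 3.7 km ⇒ ΔT = -27.38°C; T = 5.32°C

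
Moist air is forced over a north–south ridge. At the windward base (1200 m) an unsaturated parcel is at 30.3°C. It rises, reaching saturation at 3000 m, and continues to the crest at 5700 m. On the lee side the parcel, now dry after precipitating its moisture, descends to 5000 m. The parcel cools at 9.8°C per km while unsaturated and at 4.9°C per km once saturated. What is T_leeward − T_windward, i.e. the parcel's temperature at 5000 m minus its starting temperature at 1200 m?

-24.01°C

From 1200 m to 3000 m (dry): cools by 9.8 × 1.8 = 17.64°C, giving 12.66°C.
From 3000 m to 5700 m (saturated): cools by 4.9 × 2.7 = 13.23°C, giving -0.57°C.
From 5700 m to 5000 m (dry descent): warms by 9.8 × 0.7 = 6.86°C, giving 6.29°C.
Net change vs windward start: 6.29 − 30.3 = -24.01°C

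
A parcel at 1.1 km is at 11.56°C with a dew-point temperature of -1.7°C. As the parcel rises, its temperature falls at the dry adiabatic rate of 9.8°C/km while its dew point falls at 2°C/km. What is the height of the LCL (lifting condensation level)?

2.8 km

T and T_d converge at 9.8 − 2 = 7.8°C per km
Height above start = (11.56 − (-1.7)) / 7.8 = 1.7 km
LCL altitude = 1100 m + 1700 m = 2800 m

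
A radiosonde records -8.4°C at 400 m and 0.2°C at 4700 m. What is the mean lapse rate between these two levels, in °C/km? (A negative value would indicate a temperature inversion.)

-2°C/km

Γ = −ΔT/Δz = (-8.4 − 0.2) / (4700 − 400) m
  = -8.6°C / 4.3 km = -2°C/km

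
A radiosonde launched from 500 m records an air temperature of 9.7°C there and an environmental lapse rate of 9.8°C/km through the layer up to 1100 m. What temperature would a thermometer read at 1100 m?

500–1100 m, environmental: Δz = 0.6 km ⇒ ΔT = -5.88°C; T = 3.82°C

3.82°C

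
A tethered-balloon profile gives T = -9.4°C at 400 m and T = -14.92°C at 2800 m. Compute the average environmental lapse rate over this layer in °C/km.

2.3°C/km

Γ = −ΔT/Δz = (-9.4 − (-14.92)) / (2800 − 400) m
  = 5.52°C / 2.4 km = 2.3°C/km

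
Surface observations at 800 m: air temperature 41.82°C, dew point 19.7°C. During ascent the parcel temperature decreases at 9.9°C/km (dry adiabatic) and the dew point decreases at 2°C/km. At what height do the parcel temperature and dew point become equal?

3600 m

T and T_d converge at 9.9 − 2 = 7.9°C per km
Height above start = (41.82 − 19.7) / 7.9 = 2.8 km
LCL altitude = 800 m + 2800 m = 3600 m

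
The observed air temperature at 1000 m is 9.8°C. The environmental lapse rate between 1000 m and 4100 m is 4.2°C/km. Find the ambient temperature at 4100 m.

Environmental to 4100 m: -4.2 × 3.1 km = -13.02°C, so T = -3.22°C.

-3.22°C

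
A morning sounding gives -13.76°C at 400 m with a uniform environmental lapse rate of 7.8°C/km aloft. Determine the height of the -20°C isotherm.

Height above start = (-13.76 − (-20)) / 7.8 = 0.8 km
Altitude = 400 m + 800 m = 1200 m

1200 m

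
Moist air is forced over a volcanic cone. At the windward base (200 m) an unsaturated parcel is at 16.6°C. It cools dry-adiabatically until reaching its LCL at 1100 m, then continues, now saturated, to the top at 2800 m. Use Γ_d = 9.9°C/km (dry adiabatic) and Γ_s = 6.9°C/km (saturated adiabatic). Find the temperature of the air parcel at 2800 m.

-4.04°C

200 → 1100 m (dry, 9.9°C/km): ΔT = -9.9 × 0.9 = -8.91°C → T = 7.69°C
1100 → 2800 m (saturated, 6.9°C/km): ΔT = -6.9 × 1.7 = -11.73°C → T = -4.04°C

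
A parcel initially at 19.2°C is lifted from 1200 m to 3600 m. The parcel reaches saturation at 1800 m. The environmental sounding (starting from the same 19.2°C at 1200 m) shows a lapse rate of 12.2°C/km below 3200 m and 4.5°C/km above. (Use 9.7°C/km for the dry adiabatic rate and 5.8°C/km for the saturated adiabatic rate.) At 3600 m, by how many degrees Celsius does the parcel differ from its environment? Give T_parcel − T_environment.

+9.94°C (parcel warmer than environment)

Parcel:
  1200 → 1800 m (dry, 9.7°C/km): ΔT = -9.7 × 0.6 = -5.82°C → T = 13.38°C
  1800 → 3600 m (saturated, 5.8°C/km): ΔT = -5.8 × 1.8 = -10.44°C → T = 2.94°C
Environment:
  1200 → 3200 m (environment, lower layer, 12.2°C/km): ΔT = -12.2 × 2 = -24.4°C → T = -5.2°C
  3200 → 3600 m (environment, upper layer, 4.5°C/km): ΔT = -4.5 × 0.4 = -1.8°C → T = -7°C
T_parcel − T_env = 2.94 − (-7) = +9.94°C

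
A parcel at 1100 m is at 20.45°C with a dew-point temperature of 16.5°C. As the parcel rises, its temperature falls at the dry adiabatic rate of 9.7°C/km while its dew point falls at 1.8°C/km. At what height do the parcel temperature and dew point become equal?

1600 m

T and T_d converge at 9.7 − 1.8 = 7.9°C per km
Height above start = (20.45 − 16.5) / 7.9 = 0.5 km
LCL altitude = 1100 m + 500 m = 1600 m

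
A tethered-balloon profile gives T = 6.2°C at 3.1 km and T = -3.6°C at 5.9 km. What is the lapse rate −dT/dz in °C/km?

3.5°C/km

Γ = −ΔT/Δz = (6.2 − (-3.6)) / (5900 − 3100) m
  = 9.8°C / 2.8 km = 3.5°C/km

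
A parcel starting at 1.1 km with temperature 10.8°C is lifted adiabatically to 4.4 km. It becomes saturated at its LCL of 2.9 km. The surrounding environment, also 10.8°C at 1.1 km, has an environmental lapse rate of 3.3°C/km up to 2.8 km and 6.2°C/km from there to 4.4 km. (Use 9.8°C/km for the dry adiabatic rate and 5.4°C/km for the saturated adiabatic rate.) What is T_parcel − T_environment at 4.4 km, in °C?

Parcel:
  From 1100 m to 2900 m (dry): cools by 9.8 × 1.8 = 17.64°C, giving -6.84°C.
  From 2900 m to 4400 m (saturated): cools by 5.4 × 1.5 = 8.1°C, giving -14.94°C.
Environment:
  From 1100 m to 2800 m (environment, lower layer): cools by 3.3 × 1.7 = 5.61°C, giving 5.19°C.
  From 2800 m to 4400 m (environment, upper layer): cools by 6.2 × 1.6 = 9.92°C, giving -4.73°C.
T_parcel − T_env = -14.94 − (-4.73) = -10.21°C

-10.21°C (parcel cooler than environment)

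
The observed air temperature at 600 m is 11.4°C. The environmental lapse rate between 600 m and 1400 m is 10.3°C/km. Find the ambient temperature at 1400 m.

3.16°C

From 600 m to 1400 m (environmental): cools by 10.3 × 0.8 = 8.24°C, giving 3.16°C.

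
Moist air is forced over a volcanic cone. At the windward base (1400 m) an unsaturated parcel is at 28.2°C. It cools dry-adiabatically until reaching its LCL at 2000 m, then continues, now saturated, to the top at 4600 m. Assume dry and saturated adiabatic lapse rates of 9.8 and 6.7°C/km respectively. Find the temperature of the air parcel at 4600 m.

1400 → 2000 m (dry, 9.8°C/km): ΔT = -9.8 × 0.6 = -5.88°C → T = 22.32°C
2000 → 4600 m (saturated, 6.7°C/km): ΔT = -6.7 × 2.6 = -17.42°C → T = 4.9°C

4.9°C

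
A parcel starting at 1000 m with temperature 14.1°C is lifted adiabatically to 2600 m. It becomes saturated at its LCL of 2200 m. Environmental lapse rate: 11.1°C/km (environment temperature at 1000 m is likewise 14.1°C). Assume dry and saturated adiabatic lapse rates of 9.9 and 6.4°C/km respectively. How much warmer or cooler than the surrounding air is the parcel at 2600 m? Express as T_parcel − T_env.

+3.32°C (parcel warmer than environment)

Parcel:
  Dry to 2200 m: -9.9 × 1.2 km = -11.88°C, so T = 2.22°C.
  Saturated to 2600 m: -6.4 × 0.4 km = -2.56°C, so T = -0.34°C.
Environment:
  Environment to 2600 m: -11.1 × 1.6 km = -17.76°C, so T = -3.66°C.
T_parcel − T_env = -0.34 − (-3.66) = +3.32°C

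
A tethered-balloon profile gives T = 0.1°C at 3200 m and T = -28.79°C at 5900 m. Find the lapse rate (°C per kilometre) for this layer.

10.7°C/km

Γ = −ΔT/Δz = (0.1 − (-28.79)) / (5900 − 3200) m
  = 28.89°C / 2.7 km = 10.7°C/km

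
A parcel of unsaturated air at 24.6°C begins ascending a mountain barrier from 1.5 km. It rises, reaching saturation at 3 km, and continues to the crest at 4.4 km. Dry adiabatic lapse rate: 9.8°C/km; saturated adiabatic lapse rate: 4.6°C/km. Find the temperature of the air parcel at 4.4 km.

Dry to 3000 m: -9.8 × 1.5 km = -14.7°C, so T = 9.9°C.
Saturated to 4400 m: -4.6 × 1.4 km = -6.44°C, so T = 3.46°C.

3.46°C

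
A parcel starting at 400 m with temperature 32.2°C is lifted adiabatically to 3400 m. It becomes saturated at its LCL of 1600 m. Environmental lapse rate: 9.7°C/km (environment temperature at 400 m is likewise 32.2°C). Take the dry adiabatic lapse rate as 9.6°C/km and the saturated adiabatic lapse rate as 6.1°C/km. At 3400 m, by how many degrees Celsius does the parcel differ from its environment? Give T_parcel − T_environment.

Parcel:
  400 → 1600 m (dry, 9.6°C/km): ΔT = -9.6 × 1.2 = -11.52°C → T = 20.68°C
  1600 → 3400 m (saturated, 6.1°C/km): ΔT = -6.1 × 1.8 = -10.98°C → T = 9.7°C
Environment:
  400 → 3400 m (environment, 9.7°C/km): ΔT = -9.7 × 3 = -29.1°C → T = 3.1°C
T_parcel − T_env = 9.7 − 3.1 = +6.6°C

+6.6°C (parcel warmer than environment)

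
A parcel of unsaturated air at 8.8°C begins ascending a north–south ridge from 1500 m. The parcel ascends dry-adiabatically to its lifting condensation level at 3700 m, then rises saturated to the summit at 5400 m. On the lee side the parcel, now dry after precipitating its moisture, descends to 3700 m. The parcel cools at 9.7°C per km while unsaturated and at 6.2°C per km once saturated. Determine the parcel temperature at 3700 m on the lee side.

Dry to 3700 m: -9.7 × 2.2 km = -21.34°C, so T = -12.54°C.
Saturated to 5400 m: -6.2 × 1.7 km = -10.54°C, so T = -23.08°C.
Dry descent to 3700 m: +9.7 × 1.7 km = +16.49°C, so T = -6.59°C.

-6.59°C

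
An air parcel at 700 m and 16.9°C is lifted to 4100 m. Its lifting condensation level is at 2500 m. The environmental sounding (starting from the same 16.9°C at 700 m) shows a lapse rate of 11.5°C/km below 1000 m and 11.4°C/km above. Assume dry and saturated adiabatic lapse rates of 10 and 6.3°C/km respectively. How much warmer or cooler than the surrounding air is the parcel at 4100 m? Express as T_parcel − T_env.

Parcel:
  Dry to 2500 m: -10 × 1.8 km = -18°C, so T = -1.1°C.
  Saturated to 4100 m: -6.3 × 1.6 km = -10.08°C, so T = -11.18°C.
Environment:
  Environment, lower layer to 1000 m: -11.5 × 0.3 km = -3.45°C, so T = 13.45°C.
  Environment, upper layer to 4100 m: -11.4 × 3.1 km = -35.34°C, so T = -21.89°C.
T_parcel − T_env = -11.18 − (-21.89) = +10.71°C

+10.71°C (parcel warmer than environment)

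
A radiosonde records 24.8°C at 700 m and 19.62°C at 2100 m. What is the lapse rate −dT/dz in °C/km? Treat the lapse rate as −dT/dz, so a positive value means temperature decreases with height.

3.7°C/km

Γ = −ΔT/Δz = (24.8 − 19.62) / (2100 − 700) m
  = 5.18°C / 1.4 km = 3.7°C/km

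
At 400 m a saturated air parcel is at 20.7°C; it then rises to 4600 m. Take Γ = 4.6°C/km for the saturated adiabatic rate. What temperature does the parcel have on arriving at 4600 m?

1.38°C

From 400 m to 4600 m (saturated adiabatic): cools by 4.6 × 4.2 = 19.32°C, giving 1.38°C.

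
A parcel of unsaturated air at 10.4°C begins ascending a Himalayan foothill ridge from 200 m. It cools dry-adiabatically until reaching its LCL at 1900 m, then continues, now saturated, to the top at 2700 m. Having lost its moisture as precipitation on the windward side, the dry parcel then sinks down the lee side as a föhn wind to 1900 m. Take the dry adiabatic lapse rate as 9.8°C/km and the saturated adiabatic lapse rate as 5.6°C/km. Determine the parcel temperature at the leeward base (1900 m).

-2.9°C

200–1900 m, dry: Δz = 1.7 km ⇒ ΔT = -16.66°C; T = -6.26°C
1900–2700 m, saturated: Δz = 0.8 km ⇒ ΔT = -4.48°C; T = -10.74°C
2700–1900 m, dry descent: Δz = 0.8 km ⇒ ΔT = +7.84°C; T = -2.9°C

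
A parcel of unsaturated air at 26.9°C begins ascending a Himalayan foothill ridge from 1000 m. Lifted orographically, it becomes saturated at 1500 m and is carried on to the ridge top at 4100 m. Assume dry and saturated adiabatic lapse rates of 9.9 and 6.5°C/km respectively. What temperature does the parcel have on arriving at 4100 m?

5.05°C

Dry to 1500 m: -9.9 × 0.5 km = -4.95°C, so T = 21.95°C.
Saturated to 4100 m: -6.5 × 2.6 km = -16.9°C, so T = 5.05°C.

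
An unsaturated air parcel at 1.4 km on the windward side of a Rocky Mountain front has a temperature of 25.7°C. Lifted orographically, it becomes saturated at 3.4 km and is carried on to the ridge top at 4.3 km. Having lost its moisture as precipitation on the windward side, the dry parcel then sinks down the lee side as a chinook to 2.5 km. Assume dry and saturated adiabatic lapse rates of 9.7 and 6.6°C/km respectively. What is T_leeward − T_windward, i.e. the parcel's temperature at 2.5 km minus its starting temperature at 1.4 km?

-7.88°C

Dry to 3400 m: -9.7 × 2 km = -19.4°C, so T = 6.3°C.
Saturated to 4300 m: -6.6 × 0.9 km = -5.94°C, so T = 0.36°C.
Dry descent to 2500 m: +9.7 × 1.8 km = +17.46°C, so T = 17.82°C.
Net change vs windward start: 17.82 − 25.7 = -7.88°C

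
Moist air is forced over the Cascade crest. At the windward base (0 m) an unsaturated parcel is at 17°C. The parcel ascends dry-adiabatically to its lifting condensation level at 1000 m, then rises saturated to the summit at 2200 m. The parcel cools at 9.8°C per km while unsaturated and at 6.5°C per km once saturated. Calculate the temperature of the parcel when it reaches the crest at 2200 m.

-0.6°C

Dry to 1000 m: -9.8 × 1 km = -9.8°C, so T = 7.2°C.
Saturated to 2200 m: -6.5 × 1.2 km = -7.8°C, so T = -0.6°C.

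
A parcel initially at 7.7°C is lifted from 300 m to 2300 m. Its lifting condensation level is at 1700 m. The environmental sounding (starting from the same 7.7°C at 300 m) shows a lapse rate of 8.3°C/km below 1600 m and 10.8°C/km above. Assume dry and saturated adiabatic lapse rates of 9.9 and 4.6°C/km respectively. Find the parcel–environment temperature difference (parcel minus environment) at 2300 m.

+1.73°C (parcel warmer than environment)

Parcel:
  From 300 m to 1700 m (dry): cools by 9.9 × 1.4 = 13.86°C, giving -6.16°C.
  From 1700 m to 2300 m (saturated): cools by 4.6 × 0.6 = 2.76°C, giving -8.92°C.
Environment:
  From 300 m to 1600 m (environment, lower layer): cools by 8.3 × 1.3 = 10.79°C, giving -3.09°C.
  From 1600 m to 2300 m (environment, upper layer): cools by 10.8 × 0.7 = 7.56°C, giving -10.65°C.
T_parcel − T_env = -8.92 − (-10.65) = +1.73°C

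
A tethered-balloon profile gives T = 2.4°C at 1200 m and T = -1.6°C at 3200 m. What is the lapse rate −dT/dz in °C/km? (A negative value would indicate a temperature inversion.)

Γ = −ΔT/Δz = (2.4 − (-1.6)) / (3200 − 1200) m
  = 4°C / 2 km = 2°C/km

2°C/km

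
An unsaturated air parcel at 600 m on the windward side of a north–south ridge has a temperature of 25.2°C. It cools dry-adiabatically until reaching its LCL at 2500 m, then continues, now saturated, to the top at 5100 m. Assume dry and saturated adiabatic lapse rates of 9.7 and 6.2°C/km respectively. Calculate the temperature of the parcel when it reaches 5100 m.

Dry to 2500 m: -9.7 × 1.9 km = -18.43°C, so T = 6.77°C.
Saturated to 5100 m: -6.2 × 2.6 km = -16.12°C, so T = -9.35°C.

-9.35°C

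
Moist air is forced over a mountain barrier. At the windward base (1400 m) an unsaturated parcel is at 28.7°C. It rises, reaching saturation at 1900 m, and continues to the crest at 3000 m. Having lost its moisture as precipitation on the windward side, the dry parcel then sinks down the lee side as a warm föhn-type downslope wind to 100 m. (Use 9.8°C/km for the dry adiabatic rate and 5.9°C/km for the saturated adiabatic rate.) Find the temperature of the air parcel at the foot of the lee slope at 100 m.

1400 → 1900 m (dry, 9.8°C/km): ΔT = -9.8 × 0.5 = -4.9°C → T = 23.8°C
1900 → 3000 m (saturated, 5.9°C/km): ΔT = -5.9 × 1.1 = -6.49°C → T = 17.31°C
3000 → 100 m (dry descent, 9.8°C/km): ΔT = +9.8 × 2.9 = +28.42°C → T = 45.73°C

45.73°C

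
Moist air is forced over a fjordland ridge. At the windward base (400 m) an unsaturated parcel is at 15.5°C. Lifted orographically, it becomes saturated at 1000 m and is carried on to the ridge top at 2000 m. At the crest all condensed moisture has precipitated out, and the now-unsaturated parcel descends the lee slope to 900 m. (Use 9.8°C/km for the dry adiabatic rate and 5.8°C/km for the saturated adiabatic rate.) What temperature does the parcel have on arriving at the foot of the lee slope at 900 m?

Dry to 1000 m: -9.8 × 0.6 km = -5.88°C, so T = 9.62°C.
Saturated to 2000 m: -5.8 × 1 km = -5.8°C, so T = 3.82°C.
Dry descent to 900 m: +9.8 × 1.1 km = +10.78°C, so T = 14.6°C.

14.6°C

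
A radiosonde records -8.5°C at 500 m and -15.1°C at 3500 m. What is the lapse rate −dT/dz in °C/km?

Γ = −ΔT/Δz = (-8.5 − (-15.1)) / (3500 − 500) m
  = 6.6°C / 3 km = 2.2°C/km

2.2°C/km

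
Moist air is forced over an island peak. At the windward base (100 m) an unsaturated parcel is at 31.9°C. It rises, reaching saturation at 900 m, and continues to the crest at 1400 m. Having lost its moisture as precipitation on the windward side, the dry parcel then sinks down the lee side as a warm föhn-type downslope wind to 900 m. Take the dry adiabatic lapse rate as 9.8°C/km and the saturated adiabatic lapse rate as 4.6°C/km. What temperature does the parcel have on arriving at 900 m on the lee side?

100–900 m, dry: Δz = 0.8 km ⇒ ΔT = -7.84°C; T = 24.06°C
900–1400 m, saturated: Δz = 0.5 km ⇒ ΔT = -2.3°C; T = 21.76°C
1400–900 m, dry descent: Δz = 0.5 km ⇒ ΔT = +4.9°C; T = 26.66°C

26.66°C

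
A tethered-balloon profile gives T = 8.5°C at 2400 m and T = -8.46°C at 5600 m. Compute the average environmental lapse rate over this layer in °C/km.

Γ = −ΔT/Δz = (8.5 − (-8.46)) / (5600 − 2400) m
  = 16.96°C / 3.2 km = 5.3°C/km

5.3°C/km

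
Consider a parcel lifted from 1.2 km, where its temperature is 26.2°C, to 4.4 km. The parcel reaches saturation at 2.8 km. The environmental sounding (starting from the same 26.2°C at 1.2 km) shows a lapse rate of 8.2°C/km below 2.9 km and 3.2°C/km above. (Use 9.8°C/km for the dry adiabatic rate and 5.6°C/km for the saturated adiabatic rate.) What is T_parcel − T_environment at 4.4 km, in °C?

Parcel:
  Dry to 2800 m: -9.8 × 1.6 km = -15.68°C, so T = 10.52°C.
  Saturated to 4400 m: -5.6 × 1.6 km = -8.96°C, so T = 1.56°C.
Environment:
  Environment, lower layer to 2900 m: -8.2 × 1.7 km = -13.94°C, so T = 12.26°C.
  Environment, upper layer to 4400 m: -3.2 × 1.5 km = -4.8°C, so T = 7.46°C.
T_parcel − T_env = 1.56 − 7.46 = -5.9°C

-5.9°C (parcel cooler than environment)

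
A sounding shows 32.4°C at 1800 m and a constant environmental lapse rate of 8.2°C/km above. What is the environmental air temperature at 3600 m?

From 1800 m to 3600 m (environmental): cools by 8.2 × 1.8 = 14.76°C, giving 17.64°C.

17.64°C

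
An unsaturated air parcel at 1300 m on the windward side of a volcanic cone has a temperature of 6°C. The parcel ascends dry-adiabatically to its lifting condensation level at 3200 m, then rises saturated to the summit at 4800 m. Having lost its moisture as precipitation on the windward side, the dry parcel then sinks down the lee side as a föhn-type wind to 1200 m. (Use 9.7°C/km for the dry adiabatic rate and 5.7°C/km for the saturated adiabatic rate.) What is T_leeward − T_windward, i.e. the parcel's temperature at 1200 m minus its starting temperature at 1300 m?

+7.37°C

From 1300 m to 3200 m (dry): cools by 9.7 × 1.9 = 18.43°C, giving -12.43°C.
From 3200 m to 4800 m (saturated): cools by 5.7 × 1.6 = 9.12°C, giving -21.55°C.
From 4800 m to 1200 m (dry descent): warms by 9.7 × 3.6 = 34.92°C, giving 13.37°C.
Net change vs windward start: 13.37 − 6 = +7.37°C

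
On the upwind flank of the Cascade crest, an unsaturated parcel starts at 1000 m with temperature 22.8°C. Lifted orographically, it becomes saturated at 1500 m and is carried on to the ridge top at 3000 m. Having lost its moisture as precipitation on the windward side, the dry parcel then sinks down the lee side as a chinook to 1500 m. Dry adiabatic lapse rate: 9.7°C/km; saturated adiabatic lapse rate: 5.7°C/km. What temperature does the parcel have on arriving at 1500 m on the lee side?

23.95°C

1000–1500 m, dry: Δz = 0.5 km ⇒ ΔT = -4.85°C; T = 17.95°C
1500–3000 m, saturated: Δz = 1.5 km ⇒ ΔT = -8.55°C; T = 9.4°C
3000–1500 m, dry descent: Δz = 1.5 km ⇒ ΔT = +14.55°C; T = 23.95°C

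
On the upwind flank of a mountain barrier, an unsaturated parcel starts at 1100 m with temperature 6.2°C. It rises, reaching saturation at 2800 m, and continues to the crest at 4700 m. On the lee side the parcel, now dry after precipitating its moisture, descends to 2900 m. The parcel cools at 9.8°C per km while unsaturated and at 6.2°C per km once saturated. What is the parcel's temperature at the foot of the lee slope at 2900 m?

Dry to 2800 m: -9.8 × 1.7 km = -16.66°C, so T = -10.46°C.
Saturated to 4700 m: -6.2 × 1.9 km = -11.78°C, so T = -22.24°C.
Dry descent to 2900 m: +9.8 × 1.8 km = +17.64°C, so T = -4.6°C.

-4.6°C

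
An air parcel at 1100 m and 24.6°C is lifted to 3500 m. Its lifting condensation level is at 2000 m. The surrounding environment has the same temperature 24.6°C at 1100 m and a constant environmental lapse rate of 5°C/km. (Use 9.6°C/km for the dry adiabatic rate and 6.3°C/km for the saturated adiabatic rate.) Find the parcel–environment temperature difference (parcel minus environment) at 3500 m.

-6.09°C (parcel cooler than environment)

Parcel:
  Dry to 2000 m: -9.6 × 0.9 km = -8.64°C, so T = 15.96°C.
  Saturated to 3500 m: -6.3 × 1.5 km = -9.45°C, so T = 6.51°C.
Environment:
  Environment to 3500 m: -5 × 2.4 km = -12°C, so T = 12.6°C.
T_parcel − T_env = 6.51 − 12.6 = -6.09°C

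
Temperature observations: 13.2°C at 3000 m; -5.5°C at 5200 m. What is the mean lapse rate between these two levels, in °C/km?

Γ = −ΔT/Δz = (13.2 − (-5.5)) / (5200 − 3000) m
  = 18.7°C / 2.2 km = 8.5°C/km

8.5°C/km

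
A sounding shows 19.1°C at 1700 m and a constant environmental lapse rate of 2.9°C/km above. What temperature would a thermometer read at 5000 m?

9.53°C

1700–5000 m, environmental: Δz = 3.3 km ⇒ ΔT = -9.57°C; T = 9.53°C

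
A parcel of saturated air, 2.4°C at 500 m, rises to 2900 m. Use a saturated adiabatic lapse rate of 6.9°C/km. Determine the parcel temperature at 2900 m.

-14.16°C

500 → 2900 m (saturated adiabatic, 6.9°C/km): ΔT = -6.9 × 2.4 = -16.56°C → T = -14.16°C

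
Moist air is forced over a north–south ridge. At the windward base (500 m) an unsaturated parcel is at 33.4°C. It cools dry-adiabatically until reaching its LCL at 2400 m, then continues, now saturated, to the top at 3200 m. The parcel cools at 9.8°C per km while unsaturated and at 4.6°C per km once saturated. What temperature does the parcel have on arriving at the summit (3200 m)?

11.1°C

From 500 m to 2400 m (dry): cools by 9.8 × 1.9 = 18.62°C, giving 14.78°C.
From 2400 m to 3200 m (saturated): cools by 4.6 × 0.8 = 3.68°C, giving 11.1°C.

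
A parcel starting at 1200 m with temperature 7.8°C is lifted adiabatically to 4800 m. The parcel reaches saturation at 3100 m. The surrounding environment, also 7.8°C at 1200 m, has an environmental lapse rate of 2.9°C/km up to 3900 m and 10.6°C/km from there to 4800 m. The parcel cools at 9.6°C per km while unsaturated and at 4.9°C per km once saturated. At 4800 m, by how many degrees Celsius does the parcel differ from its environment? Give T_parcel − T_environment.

-9.2°C (parcel cooler than environment)

Parcel:
  Dry to 3100 m: -9.6 × 1.9 km = -18.24°C, so T = -10.44°C.
  Saturated to 4800 m: -4.9 × 1.7 km = -8.33°C, so T = -18.77°C.
Environment:
  Environment, lower layer to 3900 m: -2.9 × 2.7 km = -7.83°C, so T = -0.03°C.
  Environment, upper layer to 4800 m: -10.6 × 0.9 km = -9.54°C, so T = -9.57°C.
T_parcel − T_env = -18.77 − (-9.57) = -9.2°C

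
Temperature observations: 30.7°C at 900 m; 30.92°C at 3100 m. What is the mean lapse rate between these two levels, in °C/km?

-0.1°C/km

Γ = −ΔT/Δz = (30.7 − 30.92) / (3100 − 900) m
  = -0.22°C / 2.2 km = -0.1°C/km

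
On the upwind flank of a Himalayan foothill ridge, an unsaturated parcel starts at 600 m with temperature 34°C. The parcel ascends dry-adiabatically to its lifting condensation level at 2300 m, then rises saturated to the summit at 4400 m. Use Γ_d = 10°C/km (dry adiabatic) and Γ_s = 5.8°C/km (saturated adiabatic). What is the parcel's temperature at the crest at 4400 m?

4.82°C

Dry to 2300 m: -10 × 1.7 km = -17°C, so T = 17°C.
Saturated to 4400 m: -5.8 × 2.1 km = -12.18°C, so T = 4.82°C.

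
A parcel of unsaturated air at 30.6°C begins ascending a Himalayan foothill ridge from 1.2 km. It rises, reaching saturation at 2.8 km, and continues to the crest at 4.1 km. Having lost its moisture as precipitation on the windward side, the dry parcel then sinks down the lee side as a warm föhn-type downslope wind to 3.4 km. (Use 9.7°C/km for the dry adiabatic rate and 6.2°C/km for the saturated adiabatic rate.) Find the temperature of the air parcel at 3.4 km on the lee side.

13.81°C

1200 → 2800 m (dry, 9.7°C/km): ΔT = -9.7 × 1.6 = -15.52°C → T = 15.08°C
2800 → 4100 m (saturated, 6.2°C/km): ΔT = -6.2 × 1.3 = -8.06°C → T = 7.02°C
4100 → 3400 m (dry descent, 9.7°C/km): ΔT = +9.7 × 0.7 = +6.79°C → T = 13.81°C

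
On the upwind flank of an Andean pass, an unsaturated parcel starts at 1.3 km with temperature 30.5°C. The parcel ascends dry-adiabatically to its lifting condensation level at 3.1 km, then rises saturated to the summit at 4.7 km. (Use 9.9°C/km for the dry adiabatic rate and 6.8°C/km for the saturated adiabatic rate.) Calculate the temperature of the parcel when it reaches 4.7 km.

1300 → 3100 m (dry, 9.9°C/km): ΔT = -9.9 × 1.8 = -17.82°C → T = 12.68°C
3100 → 4700 m (saturated, 6.8°C/km): ΔT = -6.8 × 1.6 = -10.88°C → T = 1.8°C

1.8°C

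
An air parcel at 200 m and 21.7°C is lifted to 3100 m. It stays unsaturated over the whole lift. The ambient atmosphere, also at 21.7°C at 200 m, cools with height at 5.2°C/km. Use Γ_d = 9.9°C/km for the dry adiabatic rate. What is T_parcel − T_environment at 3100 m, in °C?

Parcel:
  200 → 3100 m (dry, 9.9°C/km): ΔT = -9.9 × 2.9 = -28.71°C → T = -7.01°C
Environment:
  200 → 3100 m (environment, 5.2°C/km): ΔT = -5.2 × 2.9 = -15.08°C → T = 6.62°C
T_parcel − T_env = -7.01 − 6.62 = -13.63°C

-13.63°C (parcel cooler than environment)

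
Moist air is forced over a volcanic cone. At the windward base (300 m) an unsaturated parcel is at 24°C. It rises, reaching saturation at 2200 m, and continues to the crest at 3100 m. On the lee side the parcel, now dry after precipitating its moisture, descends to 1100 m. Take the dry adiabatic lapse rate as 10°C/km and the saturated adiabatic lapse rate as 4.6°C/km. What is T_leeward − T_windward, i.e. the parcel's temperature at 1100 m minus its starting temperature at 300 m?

-3.14°C

300 → 2200 m (dry, 10°C/km): ΔT = -10 × 1.9 = -19°C → T = 5°C
2200 → 3100 m (saturated, 4.6°C/km): ΔT = -4.6 × 0.9 = -4.14°C → T = 0.86°C
3100 → 1100 m (dry descent, 10°C/km): ΔT = +10 × 2 = +20°C → T = 20.86°C
Net change vs windward start: 20.86 − 24 = -3.14°C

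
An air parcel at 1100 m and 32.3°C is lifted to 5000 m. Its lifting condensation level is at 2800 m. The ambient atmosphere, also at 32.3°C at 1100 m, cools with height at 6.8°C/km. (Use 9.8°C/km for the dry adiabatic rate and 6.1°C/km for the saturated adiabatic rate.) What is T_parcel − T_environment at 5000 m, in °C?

Parcel:
  1100 → 2800 m (dry, 9.8°C/km): ΔT = -9.8 × 1.7 = -16.66°C → T = 15.64°C
  2800 → 5000 m (saturated, 6.1°C/km): ΔT = -6.1 × 2.2 = -13.42°C → T = 2.22°C
Environment:
  1100 → 5000 m (environment, 6.8°C/km): ΔT = -6.8 × 3.9 = -26.52°C → T = 5.78°C
T_parcel − T_env = 2.22 − 5.78 = -3.56°C

-3.56°C (parcel cooler than environment)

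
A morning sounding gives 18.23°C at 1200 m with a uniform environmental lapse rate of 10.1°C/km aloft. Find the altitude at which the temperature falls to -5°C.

3500 m

Height above start = (18.23 − (-5)) / 10.1 = 2.3 km
Altitude = 1200 m + 2300 m = 3500 m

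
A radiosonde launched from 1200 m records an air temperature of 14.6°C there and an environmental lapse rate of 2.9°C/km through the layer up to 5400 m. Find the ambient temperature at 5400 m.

2.42°C

Environmental to 5400 m: -2.9 × 4.2 km = -12.18°C, so T = 2.42°C.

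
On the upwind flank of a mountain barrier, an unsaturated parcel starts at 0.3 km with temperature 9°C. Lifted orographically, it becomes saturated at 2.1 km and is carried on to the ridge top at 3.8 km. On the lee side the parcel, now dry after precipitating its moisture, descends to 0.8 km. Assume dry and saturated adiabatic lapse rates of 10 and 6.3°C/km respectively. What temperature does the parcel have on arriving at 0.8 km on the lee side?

300–2100 m, dry: Δz = 1.8 km ⇒ ΔT = -18°C; T = -9°C
2100–3800 m, saturated: Δz = 1.7 km ⇒ ΔT = -10.71°C; T = -19.71°C
3800–800 m, dry descent: Δz = 3 km ⇒ ΔT = +30°C; T = 10.29°C

10.29°C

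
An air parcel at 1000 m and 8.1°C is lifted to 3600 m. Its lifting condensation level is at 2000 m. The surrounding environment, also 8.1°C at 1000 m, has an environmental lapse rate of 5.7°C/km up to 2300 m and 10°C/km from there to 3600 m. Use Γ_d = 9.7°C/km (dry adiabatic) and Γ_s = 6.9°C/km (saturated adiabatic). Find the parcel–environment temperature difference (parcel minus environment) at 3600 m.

Parcel:
  From 1000 m to 2000 m (dry): cools by 9.7 × 1 = 9.7°C, giving -1.6°C.
  From 2000 m to 3600 m (saturated): cools by 6.9 × 1.6 = 11.04°C, giving -12.64°C.
Environment:
  From 1000 m to 2300 m (environment, lower layer): cools by 5.7 × 1.3 = 7.41°C, giving 0.69°C.
  From 2300 m to 3600 m (environment, upper layer): cools by 10 × 1.3 = 13°C, giving -12.31°C.
T_parcel − T_env = -12.64 − (-12.31) = -0.33°C

-0.33°C (parcel cooler than environment)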